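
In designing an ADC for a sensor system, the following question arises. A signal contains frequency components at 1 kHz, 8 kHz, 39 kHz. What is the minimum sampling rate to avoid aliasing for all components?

The highest frequency component is f_max = 39 kHz.
Nyquist rate = 2 * f_max = 2 * 39 kHz = 78 kHz.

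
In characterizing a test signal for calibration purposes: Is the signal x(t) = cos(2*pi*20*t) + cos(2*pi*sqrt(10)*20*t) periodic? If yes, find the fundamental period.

f1 = 20 Hz, f2 = 20*sqrt(10) Hz
Ratio f2/f1 = sqrt(10), which is irrational.
Since the frequency ratio is irrational, no common period exists.
The signal is not periodic.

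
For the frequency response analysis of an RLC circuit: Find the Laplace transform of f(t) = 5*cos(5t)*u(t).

Standard pair: cos(wt)*u(t) <-> s/(s^2+w^2)
With w = 5: L{5*cos(5t)*u(t)} = 5s/(s^2+25)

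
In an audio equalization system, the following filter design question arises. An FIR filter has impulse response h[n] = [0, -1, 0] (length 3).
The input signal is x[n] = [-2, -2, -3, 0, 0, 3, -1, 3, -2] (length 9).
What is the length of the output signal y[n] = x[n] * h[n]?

For linear convolution, the output length is:
len(y) = len(x) + len(h) - 1 = 9 + 3 - 1 = 11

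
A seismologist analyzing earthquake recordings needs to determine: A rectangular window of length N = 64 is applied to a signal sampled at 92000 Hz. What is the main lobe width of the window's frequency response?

For a rectangular window of length N,
the main lobe width in frequency is 2*f_s/N.
= 2*92000/64 = 2875 Hz
This determines the minimum frequency separation for resolving two sinusoids.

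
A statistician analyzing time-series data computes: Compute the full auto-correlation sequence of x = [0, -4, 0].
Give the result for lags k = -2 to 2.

r_xx[k] = sum_m x[m]*x[m+k], indexed from 0, for k = -2 to 2:
  r_xx[-2] = x[2]*x[0] = 0
  r_xx[-1] = x[1]*x[0] + x[2]*x[1] = 0
  r_xx[0] = x[0]*x[0] + x[1]*x[1] + x[2]*x[2] = 16
  r_xx[1] = x[0]*x[1] + x[1]*x[2] = 0
  r_xx[2] = x[0]*x[2] = 0
r_xx = [0, 0, 16, 0, 0]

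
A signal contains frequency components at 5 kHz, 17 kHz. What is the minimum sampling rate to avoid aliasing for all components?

The highest frequency component is f_max = 17 kHz.
Nyquist rate = 2 * f_max = 2 * 17 kHz = 34 kHz.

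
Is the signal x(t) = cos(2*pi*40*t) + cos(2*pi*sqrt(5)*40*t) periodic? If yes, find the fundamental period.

f1 = 40 Hz, f2 = 40*sqrt(5) Hz
Ratio f2/f1 = sqrt(5), which is irrational.
Since the frequency ratio is irrational, no common period exists.
The signal is not periodic.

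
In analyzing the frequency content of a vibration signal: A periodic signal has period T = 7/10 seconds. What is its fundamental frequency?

The fundamental frequency is the reciprocal of the period.
f = 1/T = 1/(7/10) = 10/7 Hz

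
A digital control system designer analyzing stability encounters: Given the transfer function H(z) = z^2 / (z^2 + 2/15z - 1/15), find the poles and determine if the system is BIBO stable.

Poles are roots of the denominator: z^2 + 2/15z - 1/15 = 0.
Quadratic formula: z = [-(2/15) +/- sqrt((2/15)^2 - 4*(-1/15))] / 2
Discriminant = 4/225 + 4/15 = 64/225; sqrt = 8/15.
z = (-2/15 +/- 8/15) / 2 => z = 1/5 or z = -1/3.
|p1| = 1/5, |p2| = 1/3.
For BIBO stability, all poles must lie inside the unit circle (|p| < 1).
System is STABLE since both |p| < 1.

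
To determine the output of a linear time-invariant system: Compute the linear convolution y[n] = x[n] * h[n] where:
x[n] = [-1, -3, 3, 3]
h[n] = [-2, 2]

y[n] = sum_k x[k]*h[n-k]. Output length = len(x) + len(h) - 1 = 4 + 2 - 1 = 5.
y[0] = -1*-2 = 2
y[1] = -3*-2 + -1*2 = 4
y[2] = 3*-2 + -3*2 = -12
y[3] = 3*-2 + 3*2 = 0
y[4] = 3*2 = 6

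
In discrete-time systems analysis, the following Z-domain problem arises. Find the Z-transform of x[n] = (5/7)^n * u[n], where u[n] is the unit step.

The Z-transform of a^n * u[n] is z/(z-a) for |z| > |a|.
Here a = 5/7, so X(z) = z/(z - (5/7)) = 7z/(7z - 5)
ROC: |z| > 5/7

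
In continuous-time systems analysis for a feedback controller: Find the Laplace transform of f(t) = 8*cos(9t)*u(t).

Standard pair: cos(wt)*u(t) <-> s/(s^2+w^2)
With w = 9: L{8*cos(9t)*u(t)} = 8s/(s^2+81)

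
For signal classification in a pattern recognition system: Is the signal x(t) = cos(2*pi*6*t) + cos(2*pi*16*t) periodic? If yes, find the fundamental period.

f1 = 6 Hz, f2 = 16 Hz
Period T1 = 1/6, T2 = 1/16
Ratio T1/T2 = 16/6, which is rational.
The signal is periodic with fundamental period T = 1/GCD(6,16) = 1/2 s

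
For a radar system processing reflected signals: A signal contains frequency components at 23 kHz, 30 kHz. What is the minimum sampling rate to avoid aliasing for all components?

The highest frequency component is f_max = 30 kHz.
Nyquist rate = 2 * f_max = 2 * 30 kHz = 60 kHz.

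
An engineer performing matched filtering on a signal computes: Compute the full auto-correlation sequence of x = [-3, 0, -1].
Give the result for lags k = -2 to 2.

r_xx[k] = sum_m x[m]*x[m+k], indexed from 0, for k = -2 to 2:
  r_xx[-2] = x[2]*x[0] = 3
  r_xx[-1] = x[1]*x[0] + x[2]*x[1] = 0
  r_xx[0] = x[0]*x[0] + x[1]*x[1] + x[2]*x[2] = 10
  r_xx[1] = x[0]*x[1] + x[1]*x[2] = 0
  r_xx[2] = x[0]*x[2] = 3
r_xx = [3, 0, 10, 0, 3]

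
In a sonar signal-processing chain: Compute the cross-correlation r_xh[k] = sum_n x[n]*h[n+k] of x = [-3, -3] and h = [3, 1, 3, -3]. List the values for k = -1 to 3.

Both sequences indexed from 0 and zero outside their support.
Lags with overlap: k = -1 to 3.
  r_xh[-1] = x[1]*h[0] = -9
  r_xh[0] = x[0]*h[0] + x[1]*h[1] = -12
  r_xh[1] = x[0]*h[1] + x[1]*h[2] = -12
  r_xh[2] = x[0]*h[2] + x[1]*h[3] = 0
  r_xh[3] = x[0]*h[3] = 9
r_xh = [-9, -12, -12, 0, 9] (for k = -1, ..., 3)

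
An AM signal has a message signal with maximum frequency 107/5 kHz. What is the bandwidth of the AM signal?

In AM (double-sideband), the bandwidth is twice the message frequency.
BW = 2 * f_m = 2 * 107/5 kHz = 214/5 kHz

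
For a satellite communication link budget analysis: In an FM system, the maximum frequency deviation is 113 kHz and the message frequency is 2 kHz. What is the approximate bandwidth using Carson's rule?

Carson's rule: BW = 2*(delta_f + f_m)
= 2*(113 + 2) kHz = 230 kHz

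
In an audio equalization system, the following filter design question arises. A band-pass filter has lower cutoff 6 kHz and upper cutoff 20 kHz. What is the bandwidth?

Bandwidth = f_high - f_low
= 20 kHz - 6 kHz = 14 kHz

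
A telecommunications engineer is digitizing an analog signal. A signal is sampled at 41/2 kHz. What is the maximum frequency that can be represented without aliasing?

The maximum frequency that can be represented without aliasing
is the Nyquist frequency: f_max = f_s / 2 = 41/2 kHz / 2 = 41/4 kHz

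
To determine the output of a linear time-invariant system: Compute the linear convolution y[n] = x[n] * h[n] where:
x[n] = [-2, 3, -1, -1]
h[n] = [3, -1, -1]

y[n] = sum_k x[k]*h[n-k]. Output length = len(x) + len(h) - 1 = 4 + 3 - 1 = 6.
y[0] = -2*3 = -6
y[1] = 3*3 + -2*-1 = 11
y[2] = -1*3 + 3*-1 + -2*-1 = -4
y[3] = -1*3 + -1*-1 + 3*-1 = -5
y[4] = -1*-1 + -1*-1 = 2
y[5] = -1*-1 = 1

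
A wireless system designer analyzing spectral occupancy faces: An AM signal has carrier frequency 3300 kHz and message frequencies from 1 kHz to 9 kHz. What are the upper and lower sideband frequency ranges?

Upper sideband (USB) = fc + [fm_low, fm_high] = 3300 + [1, 9] = [3301, 3309] kHz
Lower sideband (LSB) = fc - [fm_high, fm_low] = 3300 - [9, 1] = [3291, 3299] kHz
Total occupied spectrum: 3291 kHz to 3309 kHz (plus carrier at 3300 kHz)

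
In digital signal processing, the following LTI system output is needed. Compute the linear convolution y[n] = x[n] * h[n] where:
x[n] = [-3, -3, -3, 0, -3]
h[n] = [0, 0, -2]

y[n] = sum_k x[k]*h[n-k]. Output length = len(x) + len(h) - 1 = 5 + 3 - 1 = 7.
y[0] = -3*0 = 0
y[1] = -3*0 + -3*0 = 0
y[2] = -3*0 + -3*0 + -3*-2 = 6
y[3] = 0*0 + -3*0 + -3*-2 = 6
y[4] = -3*0 + 0*0 + -3*-2 = 6
y[5] = -3*0 + 0*-2 = 0
y[6] = -3*-2 = 6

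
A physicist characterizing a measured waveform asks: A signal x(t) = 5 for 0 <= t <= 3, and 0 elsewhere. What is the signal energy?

Energy = integral of |x(t)|^2 dt over the signal duration
= 5^2 * 3 = 25 * 3 = 75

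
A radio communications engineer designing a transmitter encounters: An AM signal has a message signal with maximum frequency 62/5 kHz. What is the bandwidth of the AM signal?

In AM (double-sideband), the bandwidth is twice the message frequency.
BW = 2 * f_m = 2 * 62/5 kHz = 124/5 kHz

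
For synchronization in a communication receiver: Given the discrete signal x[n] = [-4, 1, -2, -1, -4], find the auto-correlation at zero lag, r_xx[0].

The auto-correlation at zero lag r_xx[0] equals the signal energy.
r_xx[0] = sum of x[n]^2 = (-4)^2 + 1^2 + (-2)^2 + (-1)^2 + (-4)^2
= 16 + 1 + 4 + 1 + 16 = 38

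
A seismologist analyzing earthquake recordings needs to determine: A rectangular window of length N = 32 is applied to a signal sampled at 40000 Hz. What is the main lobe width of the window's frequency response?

For a rectangular window of length N,
the main lobe width in frequency is 2*f_s/N.
= 2*40000/32 = 2500 Hz
This determines the minimum frequency separation for resolving two sinusoids.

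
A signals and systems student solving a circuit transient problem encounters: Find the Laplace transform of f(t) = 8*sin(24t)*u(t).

Standard pair: sin(wt)*u(t) <-> w/(s^2+w^2)
With w = 24: L{8*sin(24t)*u(t)} = 192/(s^2+576)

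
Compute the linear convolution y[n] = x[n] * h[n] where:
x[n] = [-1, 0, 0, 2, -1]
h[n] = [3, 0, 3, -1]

y[n] = sum_k x[k]*h[n-k]. Output length = len(x) + len(h) - 1 = 5 + 4 - 1 = 8.
y[0] = -1*3 = -3
y[1] = 0*3 + -1*0 = 0
y[2] = 0*3 + 0*0 + -1*3 = -3
y[3] = 2*3 + 0*0 + 0*3 + -1*-1 = 7
y[4] = -1*3 + 2*0 + 0*3 + 0*-1 = -3
y[5] = -1*0 + 2*3 + 0*-1 = 6
y[6] = -1*3 + 2*-1 = -5
y[7] = -1*-1 = 1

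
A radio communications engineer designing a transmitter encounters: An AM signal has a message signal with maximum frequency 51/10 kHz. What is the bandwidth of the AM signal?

In AM (double-sideband), the bandwidth is twice the message frequency.
BW = 2 * f_m = 2 * 51/10 kHz = 51/5 kHz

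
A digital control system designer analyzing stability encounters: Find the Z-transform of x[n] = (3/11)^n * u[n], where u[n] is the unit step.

The Z-transform of a^n * u[n] is z/(z-a) for |z| > |a|.
Here a = 3/11, so X(z) = z/(z - (3/11)) = 11z/(11z - 3)
ROC: |z| > 3/11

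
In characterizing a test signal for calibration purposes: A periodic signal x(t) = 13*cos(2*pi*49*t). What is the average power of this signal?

Average power of A*cos(wt) is A^2/2.
P = 13^2 / 2 = 169/2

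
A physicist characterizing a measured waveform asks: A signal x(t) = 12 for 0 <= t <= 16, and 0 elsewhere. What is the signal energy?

Energy = integral of |x(t)|^2 dt over the signal duration
= 12^2 * 16 = 144 * 16 = 2304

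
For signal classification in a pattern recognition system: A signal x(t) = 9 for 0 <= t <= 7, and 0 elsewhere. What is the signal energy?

Energy = integral of |x(t)|^2 dt over the signal duration
= 9^2 * 7 = 81 * 7 = 567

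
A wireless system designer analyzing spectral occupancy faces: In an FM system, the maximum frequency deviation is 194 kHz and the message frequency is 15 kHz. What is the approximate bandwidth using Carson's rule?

Carson's rule: BW = 2*(delta_f + f_m)
= 2*(194 + 15) kHz = 418 kHz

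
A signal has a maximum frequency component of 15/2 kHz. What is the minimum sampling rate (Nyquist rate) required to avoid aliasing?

By the Nyquist-Shannon sampling theorem,
the minimum sampling rate (Nyquist rate) must be at least 2 * f_max.
Nyquist rate = 2 * 15/2 kHz = 15 kHz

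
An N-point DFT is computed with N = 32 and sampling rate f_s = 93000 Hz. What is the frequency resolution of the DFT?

DFT frequency resolution = f_s / N
= 93000 / 32 = 11625/4 Hz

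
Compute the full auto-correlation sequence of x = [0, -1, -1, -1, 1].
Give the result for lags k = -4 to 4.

r_xx[k] = sum_m x[m]*x[m+k], indexed from 0, for k = -4 to 4:
  r_xx[-4] = x[4]*x[0] = 0
  r_xx[-3] = x[3]*x[0] + x[4]*x[1] = -1
  r_xx[-2] = x[2]*x[0] + x[3]*x[1] + x[4]*x[2] = 0
  r_xx[-1] = x[1]*x[0] + x[2]*x[1] + x[3]*x[2] + x[4]*x[3] = 1
  r_xx[0] = x[0]*x[0] + x[1]*x[1] + x[2]*x[2] + x[3]*x[3] + x[4]*x[4] = 4
  r_xx[1] = x[0]*x[1] + x[1]*x[2] + x[2]*x[3] + x[3]*x[4] = 1
  r_xx[2] = x[0]*x[2] + x[1]*x[3] + x[2]*x[4] = 0
  r_xx[3] = x[0]*x[3] + x[1]*x[4] = -1
  r_xx[4] = x[0]*x[4] = 0
r_xx = [0, -1, 0, 1, 4, 1, 0, -1, 0]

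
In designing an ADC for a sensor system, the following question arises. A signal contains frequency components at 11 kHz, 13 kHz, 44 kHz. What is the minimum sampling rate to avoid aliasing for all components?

The highest frequency component is f_max = 44 kHz.
Nyquist rate = 2 * f_max = 2 * 44 kHz = 88 kHz.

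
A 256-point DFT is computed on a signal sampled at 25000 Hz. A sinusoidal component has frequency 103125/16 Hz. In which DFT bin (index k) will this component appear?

DFT frequency resolution = f_s/N = 25000/256 = 3125/32 Hz
Bin index k = f_signal / resolution = 103125/16 / 3125/32 = 66
The signal frequency 103125/16 Hz falls in DFT bin k = 66.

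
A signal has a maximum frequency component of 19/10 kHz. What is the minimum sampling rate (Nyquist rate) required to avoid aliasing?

By the Nyquist-Shannon sampling theorem,
the minimum sampling rate (Nyquist rate) must be at least 2 * f_max.
Nyquist rate = 2 * 19/10 kHz = 19/5 kHz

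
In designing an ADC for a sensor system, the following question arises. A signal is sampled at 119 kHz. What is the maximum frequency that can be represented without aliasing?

The maximum frequency that can be represented without aliasing
is the Nyquist frequency: f_max = f_s / 2 = 119 kHz / 2 = 119/2 kHz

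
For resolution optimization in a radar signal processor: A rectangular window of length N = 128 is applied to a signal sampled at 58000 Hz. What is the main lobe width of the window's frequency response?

For a rectangular window of length N,
the main lobe width in frequency is 2*f_s/N.
= 2*58000/128 = 3625/4 Hz
This determines the minimum frequency separation for resolving two sinusoids.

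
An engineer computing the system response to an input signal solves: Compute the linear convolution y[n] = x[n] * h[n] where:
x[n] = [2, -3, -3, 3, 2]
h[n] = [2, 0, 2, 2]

y[n] = sum_k x[k]*h[n-k]. Output length = len(x) + len(h) - 1 = 5 + 4 - 1 = 8.
y[0] = 2*2 = 4
y[1] = -3*2 + 2*0 = -6
y[2] = -3*2 + -3*0 + 2*2 = -2
y[3] = 3*2 + -3*0 + -3*2 + 2*2 = 4
y[4] = 2*2 + 3*0 + -3*2 + -3*2 = -8
y[5] = 2*0 + 3*2 + -3*2 = 0
y[6] = 2*2 + 3*2 = 10
y[7] = 2*2 = 4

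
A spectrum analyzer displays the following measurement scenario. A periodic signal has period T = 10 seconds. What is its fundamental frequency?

The fundamental frequency is the reciprocal of the period.
f = 1/T = 1/(10) = 1/10 Hz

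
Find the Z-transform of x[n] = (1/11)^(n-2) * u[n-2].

Time-shifting property: if X(z) = Z{x[n]}, then Z{x[n-d]} = z^(-d) * X(z)
X(z) = z/(z - 1/11) for x[n] = (1/11)^n * u[n]
Z{x[n-2]} = z^(-2) * z/(z - 1/11) = z^(-1)/(z - 1/11)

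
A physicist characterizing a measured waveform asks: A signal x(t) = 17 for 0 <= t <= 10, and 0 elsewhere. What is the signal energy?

Energy = integral of |x(t)|^2 dt over the signal duration
= 17^2 * 10 = 289 * 10 = 2890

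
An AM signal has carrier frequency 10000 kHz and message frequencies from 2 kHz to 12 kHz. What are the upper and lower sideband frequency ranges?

Upper sideband (USB) = fc + [fm_low, fm_high] = 10000 + [2, 12] = [10002, 10012] kHz
Lower sideband (LSB) = fc - [fm_high, fm_low] = 10000 - [12, 2] = [9988, 9998] kHz
Total occupied spectrum: 9988 kHz to 10012 kHz (plus carrier at 10000 kHz)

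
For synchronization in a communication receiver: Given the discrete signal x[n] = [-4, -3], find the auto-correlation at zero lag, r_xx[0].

The auto-correlation at zero lag r_xx[0] equals the signal energy.
r_xx[0] = sum of x[n]^2 = (-4)^2 + (-3)^2
= 16 + 9 = 25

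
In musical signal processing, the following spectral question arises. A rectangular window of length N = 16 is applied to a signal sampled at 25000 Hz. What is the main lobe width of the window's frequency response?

For a rectangular window of length N,
the main lobe width in frequency is 2*f_s/N.
= 2*25000/16 = 3125 Hz
This determines the minimum frequency separation for resolving two sinusoids.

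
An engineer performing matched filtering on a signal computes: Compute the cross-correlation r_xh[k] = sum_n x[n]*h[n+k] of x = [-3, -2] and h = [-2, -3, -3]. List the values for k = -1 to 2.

Both sequences indexed from 0 and zero outside their support.
Lags with overlap: k = -1 to 2.
  r_xh[-1] = x[1]*h[0] = 4
  r_xh[0] = x[0]*h[0] + x[1]*h[1] = 12
  r_xh[1] = x[0]*h[1] + x[1]*h[2] = 15
  r_xh[2] = x[0]*h[2] = 9
r_xh = [4, 12, 15, 9] (for k = -1, ..., 2)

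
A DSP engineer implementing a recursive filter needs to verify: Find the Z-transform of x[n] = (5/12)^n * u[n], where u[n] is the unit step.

The Z-transform of a^n * u[n] is z/(z-a) for |z| > |a|.
Here a = 5/12, so X(z) = z/(z - (5/12)) = 12z/(12z - 5)
ROC: |z| > 5/12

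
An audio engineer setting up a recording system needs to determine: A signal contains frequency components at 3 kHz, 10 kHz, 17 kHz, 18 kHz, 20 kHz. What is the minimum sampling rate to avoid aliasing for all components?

The highest frequency component is f_max = 20 kHz.
Nyquist rate = 2 * f_max = 2 * 20 kHz = 40 kHz.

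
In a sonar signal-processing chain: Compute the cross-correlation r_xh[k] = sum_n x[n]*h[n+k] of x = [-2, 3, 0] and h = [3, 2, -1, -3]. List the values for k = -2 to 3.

Both sequences indexed from 0 and zero outside their support.
Lags with overlap: k = -2 to 3.
  r_xh[-2] = x[2]*h[0] = 0
  r_xh[-1] = x[1]*h[0] + x[2]*h[1] = 9
  r_xh[0] = x[0]*h[0] + x[1]*h[1] + x[2]*h[2] = 0
  r_xh[1] = x[0]*h[1] + x[1]*h[2] + x[2]*h[3] = -7
  r_xh[2] = x[0]*h[2] + x[1]*h[3] = -7
  r_xh[3] = x[0]*h[3] = 6
r_xh = [0, 9, 0, -7, -7, 6] (for k = -2, ..., 3)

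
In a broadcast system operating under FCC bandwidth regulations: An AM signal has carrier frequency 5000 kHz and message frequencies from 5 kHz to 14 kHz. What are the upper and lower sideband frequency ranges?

Upper sideband (USB) = fc + [fm_low, fm_high] = 5000 + [5, 14] = [5005, 5014] kHz
Lower sideband (LSB) = fc - [fm_high, fm_low] = 5000 - [14, 5] = [4986, 4995] kHz
Total occupied spectrum: 4986 kHz to 5014 kHz (plus carrier at 5000 kHz)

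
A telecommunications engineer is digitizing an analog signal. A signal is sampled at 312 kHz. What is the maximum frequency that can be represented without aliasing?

The maximum frequency that can be represented without aliasing
is the Nyquist frequency: f_max = f_s / 2 = 312 kHz / 2 = 156 kHz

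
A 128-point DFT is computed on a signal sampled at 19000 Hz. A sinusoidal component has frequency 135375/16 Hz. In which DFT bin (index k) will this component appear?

DFT frequency resolution = f_s/N = 19000/128 = 2375/16 Hz
Bin index k = f_signal / resolution = 135375/16 / 2375/16 = 57
The signal frequency 135375/16 Hz falls in DFT bin k = 57.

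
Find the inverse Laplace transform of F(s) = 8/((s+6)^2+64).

Standard pair: w/((s+a)^2+w^2) <-> e^(-at)*sin(wt)*u(t)
With a=6, w=8: f(t) = e^(-6t)*sin(8t)*u(t)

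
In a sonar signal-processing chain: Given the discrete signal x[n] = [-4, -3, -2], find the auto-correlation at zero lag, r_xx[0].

The auto-correlation at zero lag r_xx[0] equals the signal energy.
r_xx[0] = sum of x[n]^2 = (-4)^2 + (-3)^2 + (-2)^2
= 16 + 9 + 4 = 29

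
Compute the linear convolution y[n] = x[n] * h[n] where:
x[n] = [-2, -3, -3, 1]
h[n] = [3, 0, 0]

y[n] = sum_k x[k]*h[n-k]. Output length = len(x) + len(h) - 1 = 4 + 3 - 1 = 6.
y[0] = -2*3 = -6
y[1] = -3*3 + -2*0 = -9
y[2] = -3*3 + -3*0 + -2*0 = -9
y[3] = 1*3 + -3*0 + -3*0 = 3
y[4] = 1*0 + -3*0 = 0
y[5] = 1*0 = 0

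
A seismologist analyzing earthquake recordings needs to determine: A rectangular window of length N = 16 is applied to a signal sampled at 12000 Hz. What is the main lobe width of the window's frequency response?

For a rectangular window of length N,
the main lobe width in frequency is 2*f_s/N.
= 2*12000/16 = 1500 Hz
This determines the minimum frequency separation for resolving two sinusoids.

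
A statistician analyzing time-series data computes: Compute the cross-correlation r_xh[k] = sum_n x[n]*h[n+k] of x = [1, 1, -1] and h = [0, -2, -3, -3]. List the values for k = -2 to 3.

Both sequences indexed from 0 and zero outside their support.
Lags with overlap: k = -2 to 3.
  r_xh[-2] = x[2]*h[0] = 0
  r_xh[-1] = x[1]*h[0] + x[2]*h[1] = 2
  r_xh[0] = x[0]*h[0] + x[1]*h[1] + x[2]*h[2] = 1
  r_xh[1] = x[0]*h[1] + x[1]*h[2] + x[2]*h[3] = -2
  r_xh[2] = x[0]*h[2] + x[1]*h[3] = -6
  r_xh[3] = x[0]*h[3] = -3
r_xh = [0, 2, 1, -2, -6, -3] (for k = -2, ..., 3)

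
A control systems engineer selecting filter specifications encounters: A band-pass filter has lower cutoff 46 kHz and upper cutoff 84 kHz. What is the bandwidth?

Bandwidth = f_high - f_low
= 84 kHz - 46 kHz = 38 kHz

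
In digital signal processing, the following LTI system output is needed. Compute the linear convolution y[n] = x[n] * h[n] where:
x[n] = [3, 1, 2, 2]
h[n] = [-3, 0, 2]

y[n] = sum_k x[k]*h[n-k]. Output length = len(x) + len(h) - 1 = 4 + 3 - 1 = 6.
y[0] = 3*-3 = -9
y[1] = 1*-3 + 3*0 = -3
y[2] = 2*-3 + 1*0 + 3*2 = 0
y[3] = 2*-3 + 2*0 + 1*2 = -4
y[4] = 2*0 + 2*2 = 4
y[5] = 2*2 = 4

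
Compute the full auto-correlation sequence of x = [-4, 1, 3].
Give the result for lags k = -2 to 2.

r_xx[k] = sum_m x[m]*x[m+k], indexed from 0, for k = -2 to 2:
  r_xx[-2] = x[2]*x[0] = -12
  r_xx[-1] = x[1]*x[0] + x[2]*x[1] = -1
  r_xx[0] = x[0]*x[0] + x[1]*x[1] + x[2]*x[2] = 26
  r_xx[1] = x[0]*x[1] + x[1]*x[2] = -1
  r_xx[2] = x[0]*x[2] = -12
r_xx = [-12, -1, 26, -1, -12]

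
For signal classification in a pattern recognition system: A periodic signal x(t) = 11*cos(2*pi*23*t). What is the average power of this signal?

Average power of A*cos(wt) is A^2/2.
P = 11^2 / 2 = 121/2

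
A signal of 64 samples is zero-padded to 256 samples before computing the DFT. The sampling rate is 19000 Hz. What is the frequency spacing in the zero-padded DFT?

Original DFT: N = 64, resolution = f_s/N = 19000/64 = 2375/8 Hz
Zero-padded DFT: N = 256, resolution = f_s/N = 19000/256 = 2375/32 Hz
Zero-padding interpolates the spectrum (finer frequency grid)
but does NOT improve the true spectral resolution (ability to resolve close frequencies).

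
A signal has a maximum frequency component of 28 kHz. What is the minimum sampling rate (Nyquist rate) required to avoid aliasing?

By the Nyquist-Shannon sampling theorem,
the minimum sampling rate (Nyquist rate) must be at least 2 * f_max.
Nyquist rate = 2 * 28 kHz = 56 kHz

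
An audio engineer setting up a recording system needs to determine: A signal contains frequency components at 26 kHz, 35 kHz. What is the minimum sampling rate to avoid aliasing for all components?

The highest frequency component is f_max = 35 kHz.
Nyquist rate = 2 * f_max = 2 * 35 kHz = 70 kHz.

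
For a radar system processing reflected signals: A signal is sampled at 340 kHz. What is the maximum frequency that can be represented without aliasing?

The maximum frequency that can be represented without aliasing
is the Nyquist frequency: f_max = f_s / 2 = 340 kHz / 2 = 170 kHz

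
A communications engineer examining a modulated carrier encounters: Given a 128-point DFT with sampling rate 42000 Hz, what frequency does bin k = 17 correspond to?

The frequency of DFT bin k is: f_k = k * f_s / N
f_17 = 17 * 42000 / 128 = 44625/8 Hz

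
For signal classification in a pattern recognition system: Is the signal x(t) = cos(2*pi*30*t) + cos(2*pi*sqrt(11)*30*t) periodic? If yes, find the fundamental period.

f1 = 30 Hz, f2 = 30*sqrt(11) Hz
Ratio f2/f1 = sqrt(11), which is irrational.
Since the frequency ratio is irrational, no common period exists.
The signal is not periodic.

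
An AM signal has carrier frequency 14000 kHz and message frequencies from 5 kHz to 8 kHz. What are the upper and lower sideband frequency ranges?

Upper sideband (USB) = fc + [fm_low, fm_high] = 14000 + [5, 8] = [14005, 14008] kHz
Lower sideband (LSB) = fc - [fm_high, fm_low] = 14000 - [8, 5] = [13992, 13995] kHz
Total occupied spectrum: 13992 kHz to 14008 kHz (plus carrier at 14000 kHz)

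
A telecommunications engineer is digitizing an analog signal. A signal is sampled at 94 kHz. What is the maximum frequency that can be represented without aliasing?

The maximum frequency that can be represented without aliasing
is the Nyquist frequency: f_max = f_s / 2 = 94 kHz / 2 = 47 kHz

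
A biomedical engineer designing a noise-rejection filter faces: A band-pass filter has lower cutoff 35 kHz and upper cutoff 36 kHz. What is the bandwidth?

Bandwidth = f_high - f_low
= 36 kHz - 35 kHz = 1 kHz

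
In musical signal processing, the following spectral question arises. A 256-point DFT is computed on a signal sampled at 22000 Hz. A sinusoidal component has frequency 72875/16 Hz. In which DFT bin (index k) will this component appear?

DFT frequency resolution = f_s/N = 22000/256 = 1375/16 Hz
Bin index k = f_signal / resolution = 72875/16 / 1375/16 = 53
The signal frequency 72875/16 Hz falls in DFT bin k = 53.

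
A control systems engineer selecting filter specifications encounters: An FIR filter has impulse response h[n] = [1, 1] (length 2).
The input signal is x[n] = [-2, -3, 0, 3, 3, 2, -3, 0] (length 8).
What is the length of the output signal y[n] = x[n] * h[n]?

For linear convolution, the output length is:
len(y) = len(x) + len(h) - 1 = 8 + 2 - 1 = 9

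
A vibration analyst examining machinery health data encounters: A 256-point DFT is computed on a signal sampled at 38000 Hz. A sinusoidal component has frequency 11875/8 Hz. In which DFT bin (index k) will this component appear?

DFT frequency resolution = f_s/N = 38000/256 = 2375/16 Hz
Bin index k = f_signal / resolution = 11875/8 / 2375/16 = 10
The signal frequency 11875/8 Hz falls in DFT bin k = 10.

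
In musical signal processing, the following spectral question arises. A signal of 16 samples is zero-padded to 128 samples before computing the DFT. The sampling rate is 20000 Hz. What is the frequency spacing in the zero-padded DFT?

Original DFT: N = 16, resolution = f_s/N = 20000/16 = 1250 Hz
Zero-padded DFT: N = 128, resolution = f_s/N = 20000/128 = 625/4 Hz
Zero-padding interpolates the spectrum (finer frequency grid)
but does NOT improve the true spectral resolution (ability to resolve close frequencies).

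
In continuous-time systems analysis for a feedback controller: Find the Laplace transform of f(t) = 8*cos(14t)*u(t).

Standard pair: cos(wt)*u(t) <-> s/(s^2+w^2)
With w = 14: L{8*cos(14t)*u(t)} = 8s/(s^2+196)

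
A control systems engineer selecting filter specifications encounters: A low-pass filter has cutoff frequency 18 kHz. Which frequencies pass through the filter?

A low-pass filter passes all frequencies below the cutoff frequency 18 kHz and attenuates higher frequencies.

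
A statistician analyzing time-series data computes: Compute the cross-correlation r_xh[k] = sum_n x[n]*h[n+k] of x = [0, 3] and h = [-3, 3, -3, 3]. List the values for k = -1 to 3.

Both sequences indexed from 0 and zero outside their support.
Lags with overlap: k = -1 to 3.
  r_xh[-1] = x[1]*h[0] = -9
  r_xh[0] = x[0]*h[0] + x[1]*h[1] = 9
  r_xh[1] = x[0]*h[1] + x[1]*h[2] = -9
  r_xh[2] = x[0]*h[2] + x[1]*h[3] = 9
  r_xh[3] = x[0]*h[3] = 0
r_xh = [-9, 9, -9, 9, 0] (for k = -1, ..., 3)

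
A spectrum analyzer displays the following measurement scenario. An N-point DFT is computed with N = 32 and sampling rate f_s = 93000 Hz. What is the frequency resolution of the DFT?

DFT frequency resolution = f_s / N
= 93000 / 32 = 11625/4 Hz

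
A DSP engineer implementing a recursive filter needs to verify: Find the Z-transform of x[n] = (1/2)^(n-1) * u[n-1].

Time-shifting property: if X(z) = Z{x[n]}, then Z{x[n-d]} = z^(-d) * X(z)
X(z) = z/(z - 1/2) for x[n] = (1/2)^n * u[n]
Z{x[n-1]} = z^(-1) * z/(z - 1/2) = 1/(z - 1/2)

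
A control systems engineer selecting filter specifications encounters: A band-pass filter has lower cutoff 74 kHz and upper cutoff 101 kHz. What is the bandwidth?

Bandwidth = f_high - f_low
= 101 kHz - 74 kHz = 27 kHz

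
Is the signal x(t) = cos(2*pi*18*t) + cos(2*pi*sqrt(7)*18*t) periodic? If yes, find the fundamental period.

f1 = 18 Hz, f2 = 18*sqrt(7) Hz
Ratio f2/f1 = sqrt(7), which is irrational.
Since the frequency ratio is irrational, no common period exists.
The signal is not periodic.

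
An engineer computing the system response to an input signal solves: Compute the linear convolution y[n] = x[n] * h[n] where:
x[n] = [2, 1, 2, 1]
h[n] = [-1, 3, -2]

y[n] = sum_k x[k]*h[n-k]. Output length = len(x) + len(h) - 1 = 4 + 3 - 1 = 6.
y[0] = 2*-1 = -2
y[1] = 1*-1 + 2*3 = 5
y[2] = 2*-1 + 1*3 + 2*-2 = -3
y[3] = 1*-1 + 2*3 + 1*-2 = 3
y[4] = 1*3 + 2*-2 = -1
y[5] = 1*-2 = -2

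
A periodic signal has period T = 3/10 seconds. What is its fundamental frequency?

The fundamental frequency is the reciprocal of the period.
f = 1/T = 1/(3/10) = 10/3 Hz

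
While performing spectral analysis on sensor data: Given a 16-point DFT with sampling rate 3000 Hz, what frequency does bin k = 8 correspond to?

The frequency of DFT bin k is: f_k = k * f_s / N
f_8 = 8 * 3000 / 16 = 1500 Hz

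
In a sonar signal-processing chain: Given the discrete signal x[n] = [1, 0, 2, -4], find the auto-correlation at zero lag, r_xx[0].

The auto-correlation at zero lag r_xx[0] equals the signal energy.
r_xx[0] = sum of x[n]^2 = 1^2 + 0^2 + 2^2 + (-4)^2
= 1 + 0 + 4 + 16 = 21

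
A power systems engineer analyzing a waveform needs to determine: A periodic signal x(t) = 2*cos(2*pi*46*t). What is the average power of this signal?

Average power of A*cos(wt) is A^2/2.
P = 2^2 / 2 = 4/2 = 2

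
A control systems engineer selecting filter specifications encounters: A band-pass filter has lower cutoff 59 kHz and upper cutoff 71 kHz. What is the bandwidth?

Bandwidth = f_high - f_low
= 71 kHz - 59 kHz = 12 kHz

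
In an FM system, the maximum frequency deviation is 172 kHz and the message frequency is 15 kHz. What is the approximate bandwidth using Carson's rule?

Carson's rule: BW = 2*(delta_f + f_m)
= 2*(172 + 15) kHz = 374 kHz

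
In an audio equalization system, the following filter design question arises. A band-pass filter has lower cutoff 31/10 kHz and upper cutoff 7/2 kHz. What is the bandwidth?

Bandwidth = f_high - f_low
= 7/2 kHz - 31/10 kHz = 2/5 kHz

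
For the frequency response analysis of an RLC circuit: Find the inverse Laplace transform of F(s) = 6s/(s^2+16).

Standard pair: s/(s^2+w^2) <-> cos(wt)*u(t)
With k=6, w=4: f(t) = 6*cos(4t)*u(t)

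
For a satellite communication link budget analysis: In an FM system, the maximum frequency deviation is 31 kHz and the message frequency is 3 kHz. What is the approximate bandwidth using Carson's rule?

Carson's rule: BW = 2*(delta_f + f_m)
= 2*(31 + 3) kHz = 68 kHz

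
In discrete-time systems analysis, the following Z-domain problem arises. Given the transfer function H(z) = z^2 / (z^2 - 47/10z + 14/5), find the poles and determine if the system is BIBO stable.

Poles are roots of the denominator: z^2 - 47/10z + 14/5 = 0.
Quadratic formula: z = [-(-47/10) +/- sqrt((-47/10)^2 - 4*(14/5))] / 2
Discriminant = 2209/100 - 56/5 = 1089/100; sqrt = 33/10.
z = (47/10 +/- 33/10) / 2 => z = 4 or z = 7/10.
|p1| = 4, |p2| = 7/10.
For BIBO stability, all poles must lie inside the unit circle (|p| < 1).
System is UNSTABLE since at least one |p| >= 1.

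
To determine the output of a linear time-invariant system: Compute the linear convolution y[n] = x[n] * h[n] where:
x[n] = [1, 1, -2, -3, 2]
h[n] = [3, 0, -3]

y[n] = sum_k x[k]*h[n-k]. Output length = len(x) + len(h) - 1 = 5 + 3 - 1 = 7.
y[0] = 1*3 = 3
y[1] = 1*3 + 1*0 = 3
y[2] = -2*3 + 1*0 + 1*-3 = -9
y[3] = -3*3 + -2*0 + 1*-3 = -12
y[4] = 2*3 + -3*0 + -2*-3 = 12
y[5] = 2*0 + -3*-3 = 9
y[6] = 2*-3 = -6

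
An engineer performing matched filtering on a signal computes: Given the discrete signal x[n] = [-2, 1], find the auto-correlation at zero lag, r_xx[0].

The auto-correlation at zero lag r_xx[0] equals the signal energy.
r_xx[0] = sum of x[n]^2 = (-2)^2 + 1^2
= 4 + 1 = 5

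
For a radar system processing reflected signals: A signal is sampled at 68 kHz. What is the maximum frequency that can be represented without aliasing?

The maximum frequency that can be represented without aliasing
is the Nyquist frequency: f_max = f_s / 2 = 68 kHz / 2 = 34 kHz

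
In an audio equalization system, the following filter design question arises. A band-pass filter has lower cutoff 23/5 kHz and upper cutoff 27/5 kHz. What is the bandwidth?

Bandwidth = f_high - f_low
= 27/5 kHz - 23/5 kHz = 4/5 kHz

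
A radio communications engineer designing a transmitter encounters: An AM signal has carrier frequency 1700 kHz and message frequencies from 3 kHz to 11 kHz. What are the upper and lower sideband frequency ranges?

Upper sideband (USB) = fc + [fm_low, fm_high] = 1700 + [3, 11] = [1703, 1711] kHz
Lower sideband (LSB) = fc - [fm_high, fm_low] = 1700 - [11, 3] = [1689, 1697] kHz
Total occupied spectrum: 1689 kHz to 1711 kHz (plus carrier at 1700 kHz)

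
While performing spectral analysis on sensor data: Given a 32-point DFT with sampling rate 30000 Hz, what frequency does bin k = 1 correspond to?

The frequency of DFT bin k is: f_k = k * f_s / N
f_1 = 1 * 30000 / 32 = 1875/2 Hz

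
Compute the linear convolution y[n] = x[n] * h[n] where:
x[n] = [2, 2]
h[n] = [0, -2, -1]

y[n] = sum_k x[k]*h[n-k]. Output length = len(x) + len(h) - 1 = 2 + 3 - 1 = 4.
y[0] = 2*0 = 0
y[1] = 2*0 + 2*-2 = -4
y[2] = 2*-2 + 2*-1 = -6
y[3] = 2*-1 = -2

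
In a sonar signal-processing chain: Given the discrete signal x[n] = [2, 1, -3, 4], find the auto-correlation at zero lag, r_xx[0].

The auto-correlation at zero lag r_xx[0] equals the signal energy.
r_xx[0] = sum of x[n]^2 = 2^2 + 1^2 + (-3)^2 + 4^2
= 4 + 1 + 9 + 16 = 30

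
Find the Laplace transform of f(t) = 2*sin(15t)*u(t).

Standard pair: sin(wt)*u(t) <-> w/(s^2+w^2)
With w = 15: L{2*sin(15t)*u(t)} = 30/(s^2+225)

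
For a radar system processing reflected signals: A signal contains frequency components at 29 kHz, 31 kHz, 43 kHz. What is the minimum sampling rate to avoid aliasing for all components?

The highest frequency component is f_max = 43 kHz.
Nyquist rate = 2 * f_max = 2 * 43 kHz = 86 kHz.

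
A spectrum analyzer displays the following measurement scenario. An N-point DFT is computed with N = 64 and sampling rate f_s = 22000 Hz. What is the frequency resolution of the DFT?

DFT frequency resolution = f_s / N
= 22000 / 64 = 1375/4 Hz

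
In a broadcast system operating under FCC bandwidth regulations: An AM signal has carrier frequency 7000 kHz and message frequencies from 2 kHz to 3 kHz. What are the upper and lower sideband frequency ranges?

Upper sideband (USB) = fc + [fm_low, fm_high] = 7000 + [2, 3] = [7002, 7003] kHz
Lower sideband (LSB) = fc - [fm_high, fm_low] = 7000 - [3, 2] = [6997, 6998] kHz
Total occupied spectrum: 6997 kHz to 7003 kHz (plus carrier at 7000 kHz)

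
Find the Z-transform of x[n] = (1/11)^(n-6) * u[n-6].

Time-shifting property: if X(z) = Z{x[n]}, then Z{x[n-d]} = z^(-d) * X(z)
X(z) = z/(z - 1/11) for x[n] = (1/11)^n * u[n]
Z{x[n-6]} = z^(-6) * z/(z - 1/11) = z^(-5)/(z - 1/11)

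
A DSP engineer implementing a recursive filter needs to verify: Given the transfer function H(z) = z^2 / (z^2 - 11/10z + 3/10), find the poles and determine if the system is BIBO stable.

Poles are roots of the denominator: z^2 - 11/10z + 3/10 = 0.
Quadratic formula: z = [-(-11/10) +/- sqrt((-11/10)^2 - 4*(3/10))] / 2
Discriminant = 121/100 - 6/5 = 1/100; sqrt = 1/10.
z = (11/10 +/- 1/10) / 2 => z = 3/5 or z = 1/2.
|p1| = 3/5, |p2| = 1/2.
For BIBO stability, all poles must lie inside the unit circle (|p| < 1).
System is STABLE since both |p| < 1.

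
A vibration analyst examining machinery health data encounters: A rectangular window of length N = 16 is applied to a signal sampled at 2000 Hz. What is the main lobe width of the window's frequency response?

For a rectangular window of length N,
the main lobe width in frequency is 2*f_s/N.
= 2*2000/16 = 250 Hz
This determines the minimum frequency separation for resolving two sinusoids.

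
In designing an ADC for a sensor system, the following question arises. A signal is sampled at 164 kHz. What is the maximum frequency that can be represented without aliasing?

The maximum frequency that can be represented without aliasing
is the Nyquist frequency: f_max = f_s / 2 = 164 kHz / 2 = 82 kHz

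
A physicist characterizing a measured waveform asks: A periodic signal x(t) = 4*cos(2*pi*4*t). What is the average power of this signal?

Average power of A*cos(wt) is A^2/2.
P = 4^2 / 2 = 16/2 = 8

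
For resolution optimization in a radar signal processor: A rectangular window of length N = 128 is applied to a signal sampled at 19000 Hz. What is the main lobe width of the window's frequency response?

For a rectangular window of length N,
the main lobe width in frequency is 2*f_s/N.
= 2*19000/128 = 2375/8 Hz
This determines the minimum frequency separation for resolving two sinusoids.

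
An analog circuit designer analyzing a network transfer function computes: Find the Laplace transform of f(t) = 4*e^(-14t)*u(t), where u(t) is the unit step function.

Standard Laplace transform pair:
e^(-at)*u(t) <-> 1/(s+a)
With a = 14: L{4*e^(-14t)*u(t)} = 4/(s+14), ROC: Re(s) > -14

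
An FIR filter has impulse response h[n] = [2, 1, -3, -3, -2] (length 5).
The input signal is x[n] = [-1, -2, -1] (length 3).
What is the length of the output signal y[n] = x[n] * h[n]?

For linear convolution, the output length is:
len(y) = len(x) + len(h) - 1 = 3 + 5 - 1 = 7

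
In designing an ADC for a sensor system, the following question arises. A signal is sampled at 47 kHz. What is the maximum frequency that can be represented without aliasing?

The maximum frequency that can be represented without aliasing
is the Nyquist frequency: f_max = f_s / 2 = 47 kHz / 2 = 47/2 kHz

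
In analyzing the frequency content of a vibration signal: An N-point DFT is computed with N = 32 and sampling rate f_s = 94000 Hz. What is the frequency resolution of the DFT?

DFT frequency resolution = f_s / N
= 94000 / 32 = 5875/2 Hz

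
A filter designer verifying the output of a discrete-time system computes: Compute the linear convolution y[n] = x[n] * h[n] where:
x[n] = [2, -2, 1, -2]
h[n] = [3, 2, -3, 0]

y[n] = sum_k x[k]*h[n-k]. Output length = len(x) + len(h) - 1 = 4 + 4 - 1 = 7.
y[0] = 2*3 = 6
y[1] = -2*3 + 2*2 = -2
y[2] = 1*3 + -2*2 + 2*-3 = -7
y[3] = -2*3 + 1*2 + -2*-3 + 2*0 = 2
y[4] = -2*2 + 1*-3 + -2*0 = -7
y[5] = -2*-3 + 1*0 = 6
y[6] = -2*0 = 0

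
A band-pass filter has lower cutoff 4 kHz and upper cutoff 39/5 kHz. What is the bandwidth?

Bandwidth = f_high - f_low
= 39/5 kHz - 4 kHz = 19/5 kHz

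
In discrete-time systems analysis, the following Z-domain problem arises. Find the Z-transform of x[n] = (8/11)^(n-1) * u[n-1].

Time-shifting property: if X(z) = Z{x[n]}, then Z{x[n-d]} = z^(-d) * X(z)
X(z) = z/(z - 8/11) for x[n] = (8/11)^n * u[n]
Z{x[n-1]} = z^(-1) * z/(z - 8/11) = 1/(z - 8/11)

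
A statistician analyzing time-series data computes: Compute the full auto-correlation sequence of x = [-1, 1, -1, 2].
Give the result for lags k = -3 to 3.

r_xx[k] = sum_m x[m]*x[m+k], indexed from 0, for k = -3 to 3:
  r_xx[-3] = x[3]*x[0] = -2
  r_xx[-2] = x[2]*x[0] + x[3]*x[1] = 3
  r_xx[-1] = x[1]*x[0] + x[2]*x[1] + x[3]*x[2] = -4
  r_xx[0] = x[0]*x[0] + x[1]*x[1] + x[2]*x[2] + x[3]*x[3] = 7
  r_xx[1] = x[0]*x[1] + x[1]*x[2] + x[2]*x[3] = -4
  r_xx[2] = x[0]*x[2] + x[1]*x[3] = 3
  r_xx[3] = x[0]*x[3] = -2
r_xx = [-2, 3, -4, 7, -4, 3, -2]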